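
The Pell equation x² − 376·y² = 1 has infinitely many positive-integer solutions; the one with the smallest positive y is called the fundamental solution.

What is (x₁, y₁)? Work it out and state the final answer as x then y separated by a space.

√376 → a₀=19, period (2,1,1,3,1,…,1,2,38); ℓ=16 even so k=15
k=0  a_k=19  p_k/q_k = 19/1
k=1  a_k=2  p_k/q_k = 39/2
…
k=3  a_k=1  p_k/q_k = 97/5
k=4  a_k=3  p_k/q_k = 349/18
k=5  a_k=1  p_k/q_k = 446/23
k=6  a_k=2  p_k/q_k = 1241/64
…
k=11  a_k=1  p_k/q_k = 99455/5129
…
k=13  a_k=1  p_k/q_k = 468441/24158
k=14  a_k=1  p_k/q_k = 837427/43187
k=15  a_k=2  p_k/q_k = 2143295/110532
fundamental: x₁=2143295, y₁=110532  (since 4593713457025 − 376·12217323024 = 1)

2143295 110532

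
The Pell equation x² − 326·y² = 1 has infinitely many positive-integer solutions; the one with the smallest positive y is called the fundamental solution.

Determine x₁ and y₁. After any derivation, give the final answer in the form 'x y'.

325 18

d=326: √d = [18; 18,36] (ℓ=2, even), read p_1/q_1
i=0: a=18 ⇒ p=18, q=1
i=1: a=18 ⇒ p=325, q=18
→ (325, 18).  Check: 325²=105625, 326·18²=105624, difference 1.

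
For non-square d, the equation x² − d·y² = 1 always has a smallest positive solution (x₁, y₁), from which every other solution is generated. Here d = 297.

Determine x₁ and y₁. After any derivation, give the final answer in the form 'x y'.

d=297: √d = [17; 4,3,1,1,2,1,1,3,4,34] (ℓ=10, even), read p_9/q_9
a_0=17:  p_0=17·1+0=17,  q_0=17·0+1=1
a_1=4:  p_1=4·17+1=69,  q_1=4·1+0=4
…
a_3=1:  p_3=1·224+69=293,  q_3=1·13+4=17
…
a_5=2:  p_5=2·517+293=1327,  q_5=2·30+17=77
a_6=1:  p_6=1·1327+517=1844,  q_6=1·77+30=107
a_7=1:  p_7=1·1844+1327=3171,  q_7=1·107+77=184
a_8=3:  p_8=3·3171+1844=11357,  q_8=3·184+107=659
a_9=4:  p_9=4·11357+3171=48599,  q_9=4·659+184=2820
fundamental: x₁=48599, y₁=2820  (since 2361862801 − 297·7952400 = 1)

48599 2820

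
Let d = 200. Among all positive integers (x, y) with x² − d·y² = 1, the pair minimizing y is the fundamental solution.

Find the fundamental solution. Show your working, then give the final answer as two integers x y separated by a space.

99 7

√200 → a₀=14, period (7,28); ℓ=2 even so k=1
step 0: (14, 1)  from 14·(1,0) + (0,1)
step 1: (99, 7)  from 7·(14,1) + (1,0)
fundamental: x₁=99, y₁=7  (since 9801 − 200·49 = 1)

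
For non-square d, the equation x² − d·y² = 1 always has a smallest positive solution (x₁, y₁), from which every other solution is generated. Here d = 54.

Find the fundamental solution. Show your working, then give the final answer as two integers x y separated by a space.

485 66

[7; 2,1,6,1,2,14] for √54; ℓ=6 ⇒ convergent index 5
a_0=7:  p_0=7·1+0=7,  q_0=7·0+1=1
a_1=2:  p_1=2·7+1=15,  q_1=2·1+0=2
…
a_4=1:  p_4=1·147+22=169,  q_4=1·20+3=23
a_5=2:  p_5=2·169+147=485,  q_5=2·23+20=66
(x₁, y₁) = (485, 66);  485² − 54·66² = 1 ✓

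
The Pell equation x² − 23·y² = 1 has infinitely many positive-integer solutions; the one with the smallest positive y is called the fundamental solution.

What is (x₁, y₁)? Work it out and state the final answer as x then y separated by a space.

24 5

√23 = [4; 1,3,1,8, …], period ℓ=4 (even) → k=3
i=0: a=4 ⇒ p=4, q=1
…
i=2: a=3 ⇒ p=19, q=4
i=3: a=1 ⇒ p=24, q=5
→ (24, 5).  Check: 24²=576, 23·5²=575, difference 1.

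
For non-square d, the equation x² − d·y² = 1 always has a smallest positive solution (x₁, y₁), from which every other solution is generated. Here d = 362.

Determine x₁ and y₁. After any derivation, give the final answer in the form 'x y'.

723 38

[19; 38] for √362; ℓ=1 ⇒ convergent index 1
a_0=19:  p_0=19·1+0=19,  q_0=19·0+1=1
a_1=38:  p_1=38·19+1=723,  q_1=38·1+0=38
(x₁, y₁) = (723, 38);  723² − 362·38² = 1 ✓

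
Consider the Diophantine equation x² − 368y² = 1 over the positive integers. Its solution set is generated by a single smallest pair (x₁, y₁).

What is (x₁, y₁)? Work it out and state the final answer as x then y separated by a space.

1151 60

√368 → a₀=19, period (5,2,5,38); ℓ=4 even so k=3
a_0=19:  p_0=19·1+0=19,  q_0=19·0+1=1
…
a_2=2:  p_2=2·96+19=211,  q_2=2·5+1=11
a_3=5:  p_3=5·211+96=1151,  q_3=5·11+5=60
(x₁, y₁) = (1151, 60);  1151² − 368·60² = 1 ✓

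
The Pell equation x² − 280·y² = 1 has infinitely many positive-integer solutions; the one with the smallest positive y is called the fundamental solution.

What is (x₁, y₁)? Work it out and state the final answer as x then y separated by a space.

251 15

√280 = [16; 1,2,1,2,1,32, …], period ℓ=6 (even) → k=5
step 0: (16, 1)  from 16·(1,0) + (0,1)
…
step 3: (67, 4)  from 1·(50,3) + (17,1)
step 4: (184, 11)  from 2·(67,4) + (50,3)
step 5: (251, 15)  from 1·(184,11) + (67,4)
(x₁, y₁) = (251, 15);  251² − 280·15² = 1 ✓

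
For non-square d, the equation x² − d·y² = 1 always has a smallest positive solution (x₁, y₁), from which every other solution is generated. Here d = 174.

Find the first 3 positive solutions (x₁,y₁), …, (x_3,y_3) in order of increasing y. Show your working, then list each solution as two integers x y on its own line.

√174 → a₀=13, period (5,4,5,26); ℓ=4 even so k=3
i=0: a=13 ⇒ p=13, q=1
…
i=2: a=4 ⇒ p=277, q=21
i=3: a=5 ⇒ p=1451, q=110
→ (1451, 110).  Check: 1451²=2105401, 174·110²=2105400, difference 1.
n=2: (1451,110)∘(1451,110) = (1451·1451+174·110·110, 1451·110+110·1451) = (4210801,319220)
n=3: (4210801,319220)∘(1451,110) = (1451·4210801+174·110·319220, 1451·319220+110·4210801) = (12219743051,926376330)

1451 110
4210801 319220
12219743051 926376330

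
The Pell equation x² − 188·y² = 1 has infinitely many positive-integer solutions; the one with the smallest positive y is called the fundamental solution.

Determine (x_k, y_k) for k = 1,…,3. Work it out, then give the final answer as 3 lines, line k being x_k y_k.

4607 336
42448897 3095904
391124132351 28525659120

[13; 1,2,2,6,2,2,1,26] for √188; ℓ=8 ⇒ convergent index 7
k=0  a_k=13  p_k/q_k = 13/1
…
k=2  a_k=2  p_k/q_k = 41/3
…
k=4  a_k=6  p_k/q_k = 617/45
k=5  a_k=2  p_k/q_k = 1330/97
k=6  a_k=2  p_k/q_k = 3277/239
k=7  a_k=1  p_k/q_k = 4607/336
fundamental: x₁=4607, y₁=336  (since 21224449 − 188·112896 = 1)
(4607+336√188)^2 = 42448897 + 3095904√188
(4607+336√188)^3 = 391124132351 + 28525659120√188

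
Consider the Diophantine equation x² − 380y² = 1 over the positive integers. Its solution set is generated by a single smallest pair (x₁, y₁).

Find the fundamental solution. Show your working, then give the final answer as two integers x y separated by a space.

d=380: √d = [19; 2,38] (ℓ=2, even), read p_1/q_1
k=0  a_k=19  p_k/q_k = 19/1
k=1  a_k=2  p_k/q_k = 39/2
→ (39, 2).  Check: 39²=1521, 380·2²=1520, difference 1.

39 2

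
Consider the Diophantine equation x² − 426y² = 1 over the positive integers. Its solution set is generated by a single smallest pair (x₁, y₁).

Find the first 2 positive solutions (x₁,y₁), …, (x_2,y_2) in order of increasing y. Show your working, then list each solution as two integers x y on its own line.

88751 4300
15753480001 763258600

√426 → a₀=20, period (1,1,1,3,2,6,2,3,1,1,1,40); ℓ=12 even so k=11
i=0: a=20 ⇒ p=20, q=1
…
i=4: a=3 ⇒ p=227, q=11
…
i=7: a=2 ⇒ p=7162, q=347
…
i=10: a=1 ⇒ p=56780, q=2751
i=11: a=1 ⇒ p=88751, q=4300
(x₁, y₁) = (88751, 4300);  88751² − 426·4300² = 1 ✓
k=2:  x_2 = 88751·88751+426·4300·4300 = 15753480001,  y_2 = 88751·4300+4300·88751 = 763258600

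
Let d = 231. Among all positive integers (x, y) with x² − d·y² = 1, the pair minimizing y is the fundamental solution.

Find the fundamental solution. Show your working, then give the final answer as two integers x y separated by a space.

[15; 5,30] for √231; ℓ=2 ⇒ convergent index 1
step 0: (15, 1)  from 15·(1,0) + (0,1)
step 1: (76, 5)  from 5·(15,1) + (1,0)
(x₁, y₁) = (76, 5);  76² − 231·5² = 1 ✓

76 5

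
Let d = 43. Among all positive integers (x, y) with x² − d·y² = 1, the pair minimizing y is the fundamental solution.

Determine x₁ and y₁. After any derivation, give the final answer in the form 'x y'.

[6; 1,1,3,1,5,1,3,1,1,12] for √43; ℓ=10 ⇒ convergent index 9
i=0: a=6 ⇒ p=6, q=1
i=1: a=1 ⇒ p=7, q=1
i=2: a=1 ⇒ p=13, q=2
i=3: a=3 ⇒ p=46, q=7
i=4: a=1 ⇒ p=59, q=9
i=5: a=5 ⇒ p=341, q=52
i=6: a=1 ⇒ p=400, q=61
i=7: a=3 ⇒ p=1541, q=235
i=8: a=1 ⇒ p=1941, q=296
i=9: a=1 ⇒ p=3482, q=531
→ (3482, 531).  Check: 3482²=12124324, 43·531²=12124323, difference 1.

3482 531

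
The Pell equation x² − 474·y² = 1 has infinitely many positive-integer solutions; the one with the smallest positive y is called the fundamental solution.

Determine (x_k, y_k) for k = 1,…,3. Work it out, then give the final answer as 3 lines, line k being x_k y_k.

193549 8890
74922430801 3441301220
29002323118011949 1332120819650670

d=474: √d = [21; 1,3,2,1,1,…,3,1,42] (ℓ=14, even), read p_13/q_13
i=0: a=21 ⇒ p=21, q=1
i=1: a=1 ⇒ p=22, q=1
…
i=4: a=1 ⇒ p=283, q=13
…
i=6: a=1 ⇒ p=762, q=35
i=7: a=6 ⇒ p=5051, q=232
…
i=9: a=1 ⇒ p=10864, q=499
…
i=12: a=3 ⇒ p=149331, q=6859
i=13: a=1 ⇒ p=193549, q=8890
→ (193549, 8890).  Check: 193549²=37461215401, 474·8890²=37461215400, difference 1.
(193549+8890√474)^2 = 74922430801 + 3441301220√474
(193549+8890√474)^3 = 29002323118011949 + 1332120819650670√474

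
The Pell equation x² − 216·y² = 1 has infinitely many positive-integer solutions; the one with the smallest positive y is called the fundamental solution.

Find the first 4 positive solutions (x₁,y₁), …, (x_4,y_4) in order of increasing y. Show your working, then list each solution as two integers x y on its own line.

√216 = [14; 1,2,3,2,1,28, …], period ℓ=6 (even) → k=5
k=0  a_k=14  p_k/q_k = 14/1
…
k=2  a_k=2  p_k/q_k = 44/3
k=3  a_k=3  p_k/q_k = 147/10
k=4  a_k=2  p_k/q_k = 338/23
k=5  a_k=1  p_k/q_k = 485/33
→ (485, 33).  Check: 485²=235225, 216·33²=235224, difference 1.
k=2:  x_2 = 485·485+216·33·33 = 470449,  y_2 = 485·33+33·485 = 32010
k=3:  x_3 = 485·470449+216·33·32010 = 456335045,  y_3 = 485·32010+33·470449 = 31049667
k=4:  x_4 = 485·456335045+216·33·31049667 = 442644523201,  y_4 = 485·31049667+33·456335045 = 30118144980

485 33
470449 32010
456335045 31049667
442644523201 30118144980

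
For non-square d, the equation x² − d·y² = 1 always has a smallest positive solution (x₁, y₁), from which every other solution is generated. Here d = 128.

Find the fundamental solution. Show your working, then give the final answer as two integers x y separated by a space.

577 51

d=128: √d = [11; 3,5,3,22] (ℓ=4, even), read p_3/q_3
a_0=11:  p_0=11·1+0=11,  q_0=11·0+1=1
…
a_2=5:  p_2=5·34+11=181,  q_2=5·3+1=16
a_3=3:  p_3=3·181+34=577,  q_3=3·16+3=51
fundamental: x₁=577, y₁=51  (since 332929 − 128·2601 = 1)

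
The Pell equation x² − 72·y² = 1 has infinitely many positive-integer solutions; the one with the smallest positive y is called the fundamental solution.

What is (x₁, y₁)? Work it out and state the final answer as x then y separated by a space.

d=72: √d = [8; 2,16] (ℓ=2, even), read p_1/q_1
i=0: a=8 ⇒ p=8, q=1
i=1: a=2 ⇒ p=17, q=2
→ (17, 2).  Check: 17²=289, 72·2²=288, difference 1.

17 2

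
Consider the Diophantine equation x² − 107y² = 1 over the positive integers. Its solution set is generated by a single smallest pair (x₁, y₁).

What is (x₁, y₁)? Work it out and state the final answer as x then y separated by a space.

√107 = [10; 2,1,9,1,2,20, …], period ℓ=6 (even) → k=5
k=0  a_k=10  p_k/q_k = 10/1
k=1  a_k=2  p_k/q_k = 21/2
k=2  a_k=1  p_k/q_k = 31/3
k=3  a_k=9  p_k/q_k = 300/29
k=4  a_k=1  p_k/q_k = 331/32
k=5  a_k=2  p_k/q_k = 962/93
(x₁, y₁) = (962, 93);  962² − 107·93² = 1 ✓

962 93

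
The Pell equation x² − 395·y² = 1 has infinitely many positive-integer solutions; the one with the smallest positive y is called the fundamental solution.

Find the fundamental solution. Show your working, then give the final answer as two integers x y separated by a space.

159 8

d=395: √d = [19; 1,6,1,38] (ℓ=4, even), read p_3/q_3
k=0  a_k=19  p_k/q_k = 19/1
k=1  a_k=1  p_k/q_k = 20/1
k=2  a_k=6  p_k/q_k = 139/7
k=3  a_k=1  p_k/q_k = 159/8
(x₁, y₁) = (159, 8);  159² − 395·8² = 1 ✓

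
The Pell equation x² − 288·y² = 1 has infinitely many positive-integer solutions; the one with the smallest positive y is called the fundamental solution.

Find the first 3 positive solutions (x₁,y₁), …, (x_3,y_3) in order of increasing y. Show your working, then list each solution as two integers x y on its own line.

√288 → a₀=16, period (1,32); ℓ=2 even so k=1
i=0: a=16 ⇒ p=16, q=1
i=1: a=1 ⇒ p=17, q=1
→ (17, 1).  Check: 17²=289, 288·1²=288, difference 1.
(x_2, y_2) = (17·17 + 288·1·1, 17·1 + 1·17) = (577, 34)
(x_3, y_3) = (17·577 + 288·1·34, 17·34 + 1·577) = (19601, 1155)

17 1
577 34
19601 1155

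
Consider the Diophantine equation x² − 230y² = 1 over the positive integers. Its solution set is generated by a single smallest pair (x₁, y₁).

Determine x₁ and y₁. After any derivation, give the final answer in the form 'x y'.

d=230: √d = [15; 6,30] (ℓ=2, even), read p_1/q_1
i=0: a=15 ⇒ p=15, q=1
i=1: a=6 ⇒ p=91, q=6
fundamental: x₁=91, y₁=6  (since 8281 − 230·36 = 1)

91 6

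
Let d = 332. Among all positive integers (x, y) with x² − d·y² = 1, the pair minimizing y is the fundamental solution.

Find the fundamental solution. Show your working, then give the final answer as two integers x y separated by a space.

13447 738

[18; 4,1,1,8,1,1,4,36] for √332; ℓ=8 ⇒ convergent index 7
step 0: (18, 1)  from 18·(1,0) + (0,1)
…
step 3: (164, 9)  from 1·(91,5) + (73,4)
…
step 6: (2970, 163)  from 1·(1567,86) + (1403,77)
step 7: (13447, 738)  from 4·(2970,163) + (1567,86)
→ (13447, 738).  Check: 13447²=180821809, 332·738²=180821808, difference 1.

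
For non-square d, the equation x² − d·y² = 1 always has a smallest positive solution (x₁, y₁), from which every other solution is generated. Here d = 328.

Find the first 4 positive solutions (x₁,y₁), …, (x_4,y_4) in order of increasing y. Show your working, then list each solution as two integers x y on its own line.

√328 → a₀=18, period (9,36); ℓ=2 even so k=1
i=0: a=18 ⇒ p=18, q=1
i=1: a=9 ⇒ p=163, q=9
fundamental: x₁=163, y₁=9  (since 26569 − 328·81 = 1)
n=2: (163,9)∘(163,9) = (163·163+328·9·9, 163·9+9·163) = (53137,2934)
n=3: (53137,2934)∘(163,9) = (163·53137+328·9·2934, 163·2934+9·53137) = (17322499,956475)
n=4: (17322499,956475)∘(163,9) = (163·17322499+328·9·956475, 163·956475+9·17322499) = (5647081537,311807916)

163 9
53137 2934
17322499 956475
5647081537 311807916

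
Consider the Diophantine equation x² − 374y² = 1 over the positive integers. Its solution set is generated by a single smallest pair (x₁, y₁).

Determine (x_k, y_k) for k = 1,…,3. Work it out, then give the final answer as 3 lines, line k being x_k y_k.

d=374: √d = [19; 2,1,18,1,2,38] (ℓ=6, even), read p_5/q_5
step 0: (19, 1)  from 19·(1,0) + (0,1)
…
step 4: (1141, 59)  from 1·(1083,56) + (58,3)
step 5: (3365, 174)  from 2·(1141,59) + (1083,56)
→ (3365, 174).  Check: 3365²=11323225, 374·174²=11323224, difference 1.
n=2: (3365,174)∘(3365,174) = (3365·3365+374·174·174, 3365·174+174·3365) = (22646449,1171020)
n=3: (22646449,1171020)∘(3365,174) = (3365·22646449+374·174·1171020, 3365·1171020+174·22646449) = (152410598405,7880964426)

3365 174
22646449 1171020
152410598405 7880964426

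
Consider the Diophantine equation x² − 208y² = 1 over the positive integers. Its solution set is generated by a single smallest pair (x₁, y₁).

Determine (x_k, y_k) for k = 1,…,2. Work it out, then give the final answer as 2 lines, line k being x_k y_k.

649 45
842401 58410

√208 → a₀=14, period (2,2,1,2,2,28); ℓ=6 even so k=5
i=0: a=14 ⇒ p=14, q=1
i=1: a=2 ⇒ p=29, q=2
i=2: a=2 ⇒ p=72, q=5
…
i=4: a=2 ⇒ p=274, q=19
i=5: a=2 ⇒ p=649, q=45
fundamental: x₁=649, y₁=45  (since 421201 − 208·2025 = 1)
n=2: (649,45)∘(649,45) = (649·649+208·45·45, 649·45+45·649) = (842401,58410)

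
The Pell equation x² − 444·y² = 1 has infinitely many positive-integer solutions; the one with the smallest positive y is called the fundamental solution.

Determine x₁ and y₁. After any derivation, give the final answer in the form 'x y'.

295 14

√444 → a₀=21, period (14,42); ℓ=2 even so k=1
i=0: a=21 ⇒ p=21, q=1
i=1: a=14 ⇒ p=295, q=14
fundamental: x₁=295, y₁=14  (since 87025 − 444·196 = 1)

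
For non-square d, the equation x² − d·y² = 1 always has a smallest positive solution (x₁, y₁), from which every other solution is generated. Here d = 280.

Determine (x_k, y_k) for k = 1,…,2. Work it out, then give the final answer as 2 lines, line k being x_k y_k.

251 15
126001 7530

√280 = [16; 1,2,1,2,1,32, …], period ℓ=6 (even) → k=5
step 0: (16, 1)  from 16·(1,0) + (0,1)
step 1: (17, 1)  from 1·(16,1) + (1,0)
step 2: (50, 3)  from 2·(17,1) + (16,1)
step 3: (67, 4)  from 1·(50,3) + (17,1)
step 4: (184, 11)  from 2·(67,4) + (50,3)
step 5: (251, 15)  from 1·(184,11) + (67,4)
fundamental: x₁=251, y₁=15  (since 63001 − 280·225 = 1)
(x_2, y_2) = (251·251 + 280·15·15, 251·15 + 15·251) = (126001, 7530)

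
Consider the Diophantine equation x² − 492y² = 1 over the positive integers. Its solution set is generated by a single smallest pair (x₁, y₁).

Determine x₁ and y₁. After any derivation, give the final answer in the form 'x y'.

29767 1342

√492 = [22; 5,1,1,10,1,1,5,44, …], period ℓ=8 (even) → k=7
k=0  a_k=22  p_k/q_k = 22/1
…
k=2  a_k=1  p_k/q_k = 133/6
…
k=5  a_k=1  p_k/q_k = 2817/127
k=6  a_k=1  p_k/q_k = 5390/243
k=7  a_k=5  p_k/q_k = 29767/1342
(x₁, y₁) = (29767, 1342);  29767² − 492·1342² = 1 ✓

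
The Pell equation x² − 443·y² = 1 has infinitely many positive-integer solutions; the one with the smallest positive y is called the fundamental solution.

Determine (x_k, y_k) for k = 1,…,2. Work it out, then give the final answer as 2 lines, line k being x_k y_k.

√443 → a₀=21, period (21,42); ℓ=2 even so k=1
step 0: (21, 1)  from 21·(1,0) + (0,1)
step 1: (442, 21)  from 21·(21,1) + (1,0)
fundamental: x₁=442, y₁=21  (since 195364 − 443·441 = 1)
k=2:  x_2 = 442·442+443·21·21 = 390727,  y_2 = 442·21+21·442 = 18564

442 21
390727 18564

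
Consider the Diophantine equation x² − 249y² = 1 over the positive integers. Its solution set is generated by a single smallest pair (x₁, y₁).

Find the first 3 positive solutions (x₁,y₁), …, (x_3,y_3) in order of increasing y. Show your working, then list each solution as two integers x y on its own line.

√249 = [15; 1,3,1,1,5,…,3,1,30, …], period ℓ=16 (even) → k=15
i=0: a=15 ⇒ p=15, q=1
i=1: a=1 ⇒ p=16, q=1
…
i=4: a=1 ⇒ p=142, q=9
…
i=8: a=10 ⇒ p=36751, q=2329
…
i=13: a=1 ⇒ p=1884116, q=119401
i=14: a=3 ⇒ p=6669699, q=422675
i=15: a=1 ⇒ p=8553815, q=542076
(x₁, y₁) = (8553815, 542076);  8553815² − 249·542076² = 1 ✓
(8553815+542076√249)^2 = 146335502108449 + 9273635639880√249
(8553815+542076√249)^3 = 2503453625935556812055 + 158649927281879742324√249

8553815 542076
146335502108449 9273635639880
2503453625935556812055 158649927281879742324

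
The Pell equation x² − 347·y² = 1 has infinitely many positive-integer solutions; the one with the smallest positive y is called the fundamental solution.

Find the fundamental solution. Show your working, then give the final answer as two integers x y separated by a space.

641602 34443

√347 → a₀=18, period (1,1,1,2,4,…,1,1,36); ℓ=14 even so k=13
i=0: a=18 ⇒ p=18, q=1
i=1: a=1 ⇒ p=19, q=1
i=2: a=1 ⇒ p=37, q=2
…
i=4: a=2 ⇒ p=149, q=8
i=5: a=4 ⇒ p=652, q=35
…
i=7: a=17 ⇒ p=14269, q=766
…
i=12: a=1 ⇒ p=402885, q=21628
i=13: a=1 ⇒ p=641602, q=34443
fundamental: x₁=641602, y₁=34443  (since 411653126404 − 347·1186320249 = 1)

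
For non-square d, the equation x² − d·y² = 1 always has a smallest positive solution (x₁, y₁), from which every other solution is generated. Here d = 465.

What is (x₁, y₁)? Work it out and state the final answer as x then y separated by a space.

√465 = [21; 1,1,3,2,2,2,3,1,1,42, …], period ℓ=10 (even) → k=9
a_0=21:  p_0=21·1+0=21,  q_0=21·0+1=1
…
a_3=3:  p_3=3·43+22=151,  q_3=3·2+1=7
a_4=2:  p_4=2·151+43=345,  q_4=2·7+2=16
…
a_6=2:  p_6=2·841+345=2027,  q_6=2·39+16=94
a_7=3:  p_7=3·2027+841=6922,  q_7=3·94+39=321
a_8=1:  p_8=1·6922+2027=8949,  q_8=1·321+94=415
a_9=1:  p_9=1·8949+6922=15871,  q_9=1·415+321=736
fundamental: x₁=15871, y₁=736  (since 251888641 − 465·541696 = 1)

15871 736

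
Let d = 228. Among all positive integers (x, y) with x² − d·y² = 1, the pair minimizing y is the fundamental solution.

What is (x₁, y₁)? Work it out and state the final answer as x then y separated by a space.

√228 = [15; 10,30, …], period ℓ=2 (even) → k=1
step 0: (15, 1)  from 15·(1,0) + (0,1)
step 1: (151, 10)  from 10·(15,1) + (1,0)
fundamental: x₁=151, y₁=10  (since 22801 − 228·100 = 1)

151 10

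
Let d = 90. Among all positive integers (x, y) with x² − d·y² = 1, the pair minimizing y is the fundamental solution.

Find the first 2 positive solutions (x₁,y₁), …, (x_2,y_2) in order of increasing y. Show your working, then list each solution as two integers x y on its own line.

19 2
721 76

√90 → a₀=9, period (2,18); ℓ=2 even so k=1
k=0  a_k=9  p_k/q_k = 9/1
k=1  a_k=2  p_k/q_k = 19/2
→ (19, 2).  Check: 19²=361, 90·2²=360, difference 1.
(x_2, y_2) = (19·19 + 90·2·2, 19·2 + 2·19) = (721, 76)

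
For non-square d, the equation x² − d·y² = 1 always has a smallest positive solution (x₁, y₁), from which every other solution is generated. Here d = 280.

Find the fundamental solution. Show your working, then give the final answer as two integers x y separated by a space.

√280 = [16; 1,2,1,2,1,32, …], period ℓ=6 (even) → k=5
step 0: (16, 1)  from 16·(1,0) + (0,1)
step 1: (17, 1)  from 1·(16,1) + (1,0)
…
step 4: (184, 11)  from 2·(67,4) + (50,3)
step 5: (251, 15)  from 1·(184,11) + (67,4)
→ (251, 15).  Check: 251²=63001, 280·15²=63000, difference 1.

251 15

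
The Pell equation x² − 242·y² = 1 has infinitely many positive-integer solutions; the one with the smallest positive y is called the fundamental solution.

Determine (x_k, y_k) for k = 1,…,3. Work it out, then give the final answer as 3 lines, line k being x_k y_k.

√242 → a₀=15, period (1,1,3,1,14,1,3,1,1,30); ℓ=10 even so k=9
k=0  a_k=15  p_k/q_k = 15/1
k=1  a_k=1  p_k/q_k = 16/1
k=2  a_k=1  p_k/q_k = 31/2
k=3  a_k=3  p_k/q_k = 109/7
k=4  a_k=1  p_k/q_k = 140/9
k=5  a_k=14  p_k/q_k = 2069/133
k=6  a_k=1  p_k/q_k = 2209/142
…
k=8  a_k=1  p_k/q_k = 10905/701
k=9  a_k=1  p_k/q_k = 19601/1260
(x₁, y₁) = (19601, 1260);  19601² − 242·1260² = 1 ✓
(x_2, y_2) = (19601·19601 + 242·1260·1260, 19601·1260 + 1260·19601) = (768398401, 49394520)
(x_3, y_3) = (19601·768398401 + 242·1260·49394520, 19601·49394520 + 1260·768398401) = (30122754096401, 1936363971780)

19601 1260
768398401 49394520
30122754096401 1936363971780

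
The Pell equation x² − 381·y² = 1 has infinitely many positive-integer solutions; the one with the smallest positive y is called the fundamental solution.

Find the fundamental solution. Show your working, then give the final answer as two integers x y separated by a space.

[19; 1,1,12,1,1,38] for √381; ℓ=6 ⇒ convergent index 5
a_0=19:  p_0=19·1+0=19,  q_0=19·0+1=1
a_1=1:  p_1=1·19+1=20,  q_1=1·1+0=1
a_2=1:  p_2=1·20+19=39,  q_2=1·1+1=2
a_3=12:  p_3=12·39+20=488,  q_3=12·2+1=25
a_4=1:  p_4=1·488+39=527,  q_4=1·25+2=27
a_5=1:  p_5=1·527+488=1015,  q_5=1·27+25=52
(x₁, y₁) = (1015, 52);  1015² − 381·52² = 1 ✓

1015 52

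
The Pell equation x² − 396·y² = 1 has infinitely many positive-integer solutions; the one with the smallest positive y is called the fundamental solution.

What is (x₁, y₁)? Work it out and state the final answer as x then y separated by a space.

199 10

√396 = [19; 1,8,1,38, …], period ℓ=4 (even) → k=3
k=0  a_k=19  p_k/q_k = 19/1
…
k=2  a_k=8  p_k/q_k = 179/9
k=3  a_k=1  p_k/q_k = 199/10
→ (199, 10).  Check: 199²=39601, 396·10²=39600, difference 1.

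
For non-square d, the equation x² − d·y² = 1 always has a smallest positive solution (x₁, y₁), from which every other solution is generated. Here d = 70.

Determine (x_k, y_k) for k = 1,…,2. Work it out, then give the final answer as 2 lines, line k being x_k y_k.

251 30
126001 15060

√70 = [8; 2,1,2,1,2,16, …], period ℓ=6 (even) → k=5
step 0: (8, 1)  from 8·(1,0) + (0,1)
step 1: (17, 2)  from 2·(8,1) + (1,0)
step 2: (25, 3)  from 1·(17,2) + (8,1)
…
step 4: (92, 11)  from 1·(67,8) + (25,3)
step 5: (251, 30)  from 2·(92,11) + (67,8)
fundamental: x₁=251, y₁=30  (since 63001 − 70·900 = 1)
(251+30√70)^2 = 126001 + 15060√70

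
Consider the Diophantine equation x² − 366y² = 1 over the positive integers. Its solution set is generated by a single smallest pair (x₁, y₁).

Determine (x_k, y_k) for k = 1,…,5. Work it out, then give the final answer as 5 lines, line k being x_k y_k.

907925 47458
1648655611249 86176609300
2993711291685588725 156483795997357542
5436130649005627630680001 284151100961715516031400
9871197838993875221878594227125 515975776681174635989620332458

[19; 7,1,1,1,2,12,2,1,1,1,7,38] for √366; ℓ=12 ⇒ convergent index 11
step 0: (19, 1)  from 19·(1,0) + (0,1)
…
step 2: (153, 8)  from 1·(134,7) + (19,1)
step 3: (287, 15)  from 1·(153,8) + (134,7)
step 4: (440, 23)  from 1·(287,15) + (153,8)
…
step 10: (119053, 6223)  from 1·(74554,3897) + (44499,2326)
step 11: (907925, 47458)  from 7·(119053,6223) + (74554,3897)
→ (907925, 47458).  Check: 907925²=824327805625, 366·47458²=824327805624, difference 1.
k=2:  x_2 = 907925·907925+366·47458·47458 = 1648655611249,  y_2 = 907925·47458+47458·907925 = 86176609300
k=3:  x_3 = 907925·1648655611249+366·47458·86176609300 = 2993711291685588725,  y_3 = 907925·86176609300+47458·1648655611249 = 156483795997357542
k=4:  x_4 = 907925·2993711291685588725+366·47458·156483795997357542 = 5436130649005627630680001,  y_4 = 907925·156483795997357542+47458·2993711291685588725 = 284151100961715516031400
k=5:  x_5 = 907925·5436130649005627630680001+366·47458·284151100961715516031400 = 9871197838993875221878594227125,  y_5 = 907925·284151100961715516031400+47458·5436130649005627630680001 = 515975776681174635989620332458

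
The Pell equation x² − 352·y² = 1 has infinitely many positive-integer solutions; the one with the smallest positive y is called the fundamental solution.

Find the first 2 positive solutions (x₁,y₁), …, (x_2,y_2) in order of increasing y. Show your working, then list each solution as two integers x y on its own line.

d=352: √d = [18; 1,3,5,9,5,3,1,36] (ℓ=8, even), read p_7/q_7
step 0: (18, 1)  from 18·(1,0) + (0,1)
step 1: (19, 1)  from 1·(18,1) + (1,0)
step 2: (75, 4)  from 3·(19,1) + (18,1)
…
step 4: (3621, 193)  from 9·(394,21) + (75,4)
step 5: (18499, 986)  from 5·(3621,193) + (394,21)
step 6: (59118, 3151)  from 3·(18499,986) + (3621,193)
step 7: (77617, 4137)  from 1·(59118,3151) + (18499,986)
→ (77617, 4137).  Check: 77617²=6024398689, 352·4137²=6024398688, difference 1.
(x_2, y_2) = (77617·77617 + 352·4137·4137, 77617·4137 + 4137·77617) = (12048797377, 642203058)

77617 4137
12048797377 642203058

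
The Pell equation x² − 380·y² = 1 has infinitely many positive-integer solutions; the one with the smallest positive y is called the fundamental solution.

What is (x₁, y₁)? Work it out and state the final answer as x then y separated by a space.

[19; 2,38] for √380; ℓ=2 ⇒ convergent index 1
a_0=19:  p_0=19·1+0=19,  q_0=19·0+1=1
a_1=2:  p_1=2·19+1=39,  q_1=2·1+0=2
fundamental: x₁=39, y₁=2  (since 1521 − 380·4 = 1)

39 2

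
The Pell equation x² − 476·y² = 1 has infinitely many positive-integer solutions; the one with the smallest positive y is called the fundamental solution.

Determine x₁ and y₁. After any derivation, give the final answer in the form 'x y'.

√476 → a₀=21, period (1,4,2,10,2,4,1,42); ℓ=8 even so k=7
i=0: a=21 ⇒ p=21, q=1
…
i=3: a=2 ⇒ p=240, q=11
i=4: a=10 ⇒ p=2509, q=115
i=5: a=2 ⇒ p=5258, q=241
i=6: a=4 ⇒ p=23541, q=1079
i=7: a=1 ⇒ p=28799, q=1320
(x₁, y₁) = (28799, 1320);  28799² − 476·1320² = 1 ✓

28799 1320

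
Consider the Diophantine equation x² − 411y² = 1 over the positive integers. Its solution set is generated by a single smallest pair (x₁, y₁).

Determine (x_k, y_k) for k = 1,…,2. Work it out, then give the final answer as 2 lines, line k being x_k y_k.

[20; 3,1,1,1,19,1,1,1,3,40] for √411; ℓ=10 ⇒ convergent index 9
k=0  a_k=20  p_k/q_k = 20/1
…
k=2  a_k=1  p_k/q_k = 81/4
k=3  a_k=1  p_k/q_k = 142/7
k=4  a_k=1  p_k/q_k = 223/11
k=5  a_k=19  p_k/q_k = 4379/216
k=6  a_k=1  p_k/q_k = 4602/227
k=7  a_k=1  p_k/q_k = 8981/443
k=8  a_k=1  p_k/q_k = 13583/670
k=9  a_k=3  p_k/q_k = 49730/2453
fundamental: x₁=49730, y₁=2453  (since 2473072900 − 411·6017209 = 1)
n=2: (49730,2453)∘(49730,2453) = (49730·49730+411·2453·2453, 49730·2453+2453·49730) = (4946145799,243975380)

49730 2453
4946145799 243975380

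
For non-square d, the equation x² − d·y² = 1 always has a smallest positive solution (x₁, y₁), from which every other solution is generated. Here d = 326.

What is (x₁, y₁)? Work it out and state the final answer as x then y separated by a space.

325 18

√326 = [18; 18,36, …], period ℓ=2 (even) → k=1
step 0: (18, 1)  from 18·(1,0) + (0,1)
step 1: (325, 18)  from 18·(18,1) + (1,0)
fundamental: x₁=325, y₁=18  (since 105625 − 326·324 = 1)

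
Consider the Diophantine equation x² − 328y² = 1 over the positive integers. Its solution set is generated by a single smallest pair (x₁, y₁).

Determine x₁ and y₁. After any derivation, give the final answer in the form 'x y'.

163 9

[18; 9,36] for √328; ℓ=2 ⇒ convergent index 1
i=0: a=18 ⇒ p=18, q=1
i=1: a=9 ⇒ p=163, q=9
fundamental: x₁=163, y₁=9  (since 26569 − 328·81 = 1)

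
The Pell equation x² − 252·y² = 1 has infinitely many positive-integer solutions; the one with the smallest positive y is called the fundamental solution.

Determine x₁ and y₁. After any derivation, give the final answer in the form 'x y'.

127 8

√252 = [15; 1,6,1,30, …], period ℓ=4 (even) → k=3
i=0: a=15 ⇒ p=15, q=1
i=1: a=1 ⇒ p=16, q=1
i=2: a=6 ⇒ p=111, q=7
i=3: a=1 ⇒ p=127, q=8
fundamental: x₁=127, y₁=8  (since 16129 − 252·64 = 1)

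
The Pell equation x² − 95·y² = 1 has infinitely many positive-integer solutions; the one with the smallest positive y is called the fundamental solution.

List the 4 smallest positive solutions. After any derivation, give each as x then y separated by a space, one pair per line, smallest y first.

39 4
3041 312
237159 24332
18495361 1897584

√95 → a₀=9, period (1,2,1,18); ℓ=4 even so k=3
i=0: a=9 ⇒ p=9, q=1
i=1: a=1 ⇒ p=10, q=1
i=2: a=2 ⇒ p=29, q=3
i=3: a=1 ⇒ p=39, q=4
fundamental: x₁=39, y₁=4  (since 1521 − 95·16 = 1)
n=2: (39,4)∘(39,4) = (39·39+95·4·4, 39·4+4·39) = (3041,312)
n=3: (3041,312)∘(39,4) = (39·3041+95·4·312, 39·312+4·3041) = (237159,24332)
n=4: (237159,24332)∘(39,4) = (39·237159+95·4·24332, 39·24332+4·237159) = (18495361,1897584)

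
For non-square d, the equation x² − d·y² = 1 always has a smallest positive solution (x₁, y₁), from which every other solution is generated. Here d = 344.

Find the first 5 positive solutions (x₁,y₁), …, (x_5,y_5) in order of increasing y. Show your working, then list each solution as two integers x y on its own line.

10405 561
216528049 11674410
4505948689285 242944471539
93768792007492801 5055674441052180
1951328557169976499525 105208584875351394261

d=344: √d = [18; 1,1,4,1,3,1,4,1,1,36] (ℓ=10, even), read p_9/q_9
k=0  a_k=18  p_k/q_k = 18/1
k=1  a_k=1  p_k/q_k = 19/1
k=2  a_k=1  p_k/q_k = 37/2
k=3  a_k=4  p_k/q_k = 167/9
k=4  a_k=1  p_k/q_k = 204/11
k=5  a_k=3  p_k/q_k = 779/42
k=6  a_k=1  p_k/q_k = 983/53
k=7  a_k=4  p_k/q_k = 4711/254
k=8  a_k=1  p_k/q_k = 5694/307
k=9  a_k=1  p_k/q_k = 10405/561
→ (10405, 561).  Check: 10405²=108264025, 344·561²=108264024, difference 1.
k=2:  x_2 = 10405·10405+344·561·561 = 216528049,  y_2 = 10405·561+561·10405 = 11674410
k=3:  x_3 = 10405·216528049+344·561·11674410 = 4505948689285,  y_3 = 10405·11674410+561·216528049 = 242944471539
k=4:  x_4 = 10405·4505948689285+344·561·242944471539 = 93768792007492801,  y_4 = 10405·242944471539+561·4505948689285 = 5055674441052180
k=5:  x_5 = 10405·93768792007492801+344·561·5055674441052180 = 1951328557169976499525,  y_5 = 10405·5055674441052180+561·93768792007492801 = 105208584875351394261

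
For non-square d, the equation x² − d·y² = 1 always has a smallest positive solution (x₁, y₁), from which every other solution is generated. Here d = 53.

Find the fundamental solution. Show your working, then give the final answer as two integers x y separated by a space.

√53 = [7; 3,1,1,3,14, …], period ℓ=5 (odd) → k=9
i=0: a=7 ⇒ p=7, q=1
…
i=2: a=1 ⇒ p=29, q=4
i=3: a=1 ⇒ p=51, q=7
i=4: a=3 ⇒ p=182, q=25
i=5: a=14 ⇒ p=2599, q=357
i=6: a=3 ⇒ p=7979, q=1096
i=7: a=1 ⇒ p=10578, q=1453
i=8: a=1 ⇒ p=18557, q=2549
i=9: a=3 ⇒ p=66249, q=9100
→ (66249, 9100).  Check: 66249²=4388930001, 53·9100²=4388930000, difference 1.

66249 9100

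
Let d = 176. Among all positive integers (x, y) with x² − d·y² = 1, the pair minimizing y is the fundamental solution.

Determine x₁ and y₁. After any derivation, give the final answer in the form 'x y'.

d=176: √d = [13; 3,1,3,26] (ℓ=4, even), read p_3/q_3
a_0=13:  p_0=13·1+0=13,  q_0=13·0+1=1
…
a_2=1:  p_2=1·40+13=53,  q_2=1·3+1=4
a_3=3:  p_3=3·53+40=199,  q_3=3·4+3=15
→ (199, 15).  Check: 199²=39601, 176·15²=39600, difference 1.

199 15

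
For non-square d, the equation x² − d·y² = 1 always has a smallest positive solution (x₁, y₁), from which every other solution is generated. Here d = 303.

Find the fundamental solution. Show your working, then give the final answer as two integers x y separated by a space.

d=303: √d = [17; 2,2,5,2,2,34] (ℓ=6, even), read p_5/q_5
a_0=17:  p_0=17·1+0=17,  q_0=17·0+1=1
a_1=2:  p_1=2·17+1=35,  q_1=2·1+0=2
…
a_3=5:  p_3=5·87+35=470,  q_3=5·5+2=27
a_4=2:  p_4=2·470+87=1027,  q_4=2·27+5=59
a_5=2:  p_5=2·1027+470=2524,  q_5=2·59+27=145
→ (2524, 145).  Check: 2524²=6370576, 303·145²=6370575, difference 1.

2524 145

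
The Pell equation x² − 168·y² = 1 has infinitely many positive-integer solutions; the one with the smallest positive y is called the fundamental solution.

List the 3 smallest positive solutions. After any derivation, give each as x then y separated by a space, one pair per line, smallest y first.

13 1
337 26
8749 675

√168 = [12; 1,24, …], period ℓ=2 (even) → k=1
step 0: (12, 1)  from 12·(1,0) + (0,1)
step 1: (13, 1)  from 1·(12,1) + (1,0)
fundamental: x₁=13, y₁=1  (since 169 − 168·1 = 1)
k=2:  x_2 = 13·13+168·1·1 = 337,  y_2 = 13·1+1·13 = 26
k=3:  x_3 = 13·337+168·1·26 = 8749,  y_3 = 13·26+1·337 = 675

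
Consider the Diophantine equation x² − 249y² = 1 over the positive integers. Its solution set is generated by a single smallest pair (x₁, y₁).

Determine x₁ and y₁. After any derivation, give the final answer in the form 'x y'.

8553815 542076

√249 = [15; 1,3,1,1,5,…,3,1,30, …], period ℓ=16 (even) → k=15
a_0=15:  p_0=15·1+0=15,  q_0=15·0+1=1
a_1=1:  p_1=1·15+1=16,  q_1=1·1+0=1
a_2=3:  p_2=3·16+15=63,  q_2=3·1+1=4
a_3=1:  p_3=1·63+16=79,  q_3=1·4+1=5
a_4=1:  p_4=1·79+63=142,  q_4=1·5+4=9
…
a_8=10:  p_8=10·3582+931=36751,  q_8=10·227+59=2329
a_9=3:  p_9=3·36751+3582=113835,  q_9=3·2329+227=7214
a_10=1:  p_10=1·113835+36751=150586,  q_10=1·7214+2329=9543
a_11=5:  p_11=5·150586+113835=866765,  q_11=5·9543+7214=54929
a_12=1:  p_12=1·866765+150586=1017351,  q_12=1·54929+9543=64472
a_13=1:  p_13=1·1017351+866765=1884116,  q_13=1·64472+54929=119401
a_14=3:  p_14=3·1884116+1017351=6669699,  q_14=3·119401+64472=422675
a_15=1:  p_15=1·6669699+1884116=8553815,  q_15=1·422675+119401=542076
(x₁, y₁) = (8553815, 542076);  8553815² − 249·542076² = 1 ✓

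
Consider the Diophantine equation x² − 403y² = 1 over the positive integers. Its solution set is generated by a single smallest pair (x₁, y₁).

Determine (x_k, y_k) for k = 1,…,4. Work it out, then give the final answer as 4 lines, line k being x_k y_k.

669878 33369
897473069767 44706317964
1202394930058086974 59895557730143415
1610915821914004898868577 80245432842261314788776

√403 → a₀=20, period (13,2,1,3,1,3,1,2,13,40); ℓ=10 even so k=9
k=0  a_k=20  p_k/q_k = 20/1
…
k=5  a_k=1  p_k/q_k = 3754/187
…
k=7  a_k=1  p_k/q_k = 17967/895
k=8  a_k=2  p_k/q_k = 50147/2498
k=9  a_k=13  p_k/q_k = 669878/33369
fundamental: x₁=669878, y₁=33369  (since 448736534884 − 403·1113490161 = 1)
k=2:  x_2 = 669878·669878+403·33369·33369 = 897473069767,  y_2 = 669878·33369+33369·669878 = 44706317964
k=3:  x_3 = 669878·897473069767+403·33369·44706317964 = 1202394930058086974,  y_3 = 669878·44706317964+33369·897473069767 = 59895557730143415
k=4:  x_4 = 669878·1202394930058086974+403·33369·59895557730143415 = 1610915821914004898868577,  y_4 = 669878·59895557730143415+33369·1202394930058086974 = 80245432842261314788776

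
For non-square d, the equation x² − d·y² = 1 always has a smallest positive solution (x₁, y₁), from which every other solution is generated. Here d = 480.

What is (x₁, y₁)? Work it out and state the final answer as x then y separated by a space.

[21; 1,9,1,42] for √480; ℓ=4 ⇒ convergent index 3
step 0: (21, 1)  from 21·(1,0) + (0,1)
…
step 2: (219, 10)  from 9·(22,1) + (21,1)
step 3: (241, 11)  from 1·(219,10) + (22,1)
(x₁, y₁) = (241, 11);  241² − 480·11² = 1 ✓

241 11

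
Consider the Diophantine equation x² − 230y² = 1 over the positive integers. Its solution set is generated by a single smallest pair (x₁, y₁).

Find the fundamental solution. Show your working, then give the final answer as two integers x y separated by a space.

91 6

√230 = [15; 6,30, …], period ℓ=2 (even) → k=1
step 0: (15, 1)  from 15·(1,0) + (0,1)
step 1: (91, 6)  from 6·(15,1) + (1,0)
fundamental: x₁=91, y₁=6  (since 8281 − 230·36 = 1)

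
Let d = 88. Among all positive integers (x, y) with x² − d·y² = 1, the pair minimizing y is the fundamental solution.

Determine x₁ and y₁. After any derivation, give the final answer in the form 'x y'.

197 21

√88 → a₀=9, period (2,1,1,1,2,18); ℓ=6 even so k=5
a_0=9:  p_0=9·1+0=9,  q_0=9·0+1=1
…
a_3=1:  p_3=1·28+19=47,  q_3=1·3+2=5
a_4=1:  p_4=1·47+28=75,  q_4=1·5+3=8
a_5=2:  p_5=2·75+47=197,  q_5=2·8+5=21
fundamental: x₁=197, y₁=21  (since 38809 − 88·441 = 1)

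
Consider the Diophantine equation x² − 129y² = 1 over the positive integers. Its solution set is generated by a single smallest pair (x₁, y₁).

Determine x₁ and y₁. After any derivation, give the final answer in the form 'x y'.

d=129: √d = [11; 2,1,3,1,6,1,3,1,2,22] (ℓ=10, even), read p_9/q_9
step 0: (11, 1)  from 11·(1,0) + (0,1)
step 1: (23, 2)  from 2·(11,1) + (1,0)
step 2: (34, 3)  from 1·(23,2) + (11,1)
step 3: (125, 11)  from 3·(34,3) + (23,2)
step 4: (159, 14)  from 1·(125,11) + (34,3)
step 5: (1079, 95)  from 6·(159,14) + (125,11)
step 6: (1238, 109)  from 1·(1079,95) + (159,14)
step 7: (4793, 422)  from 3·(1238,109) + (1079,95)
step 8: (6031, 531)  from 1·(4793,422) + (1238,109)
step 9: (16855, 1484)  from 2·(6031,531) + (4793,422)
fundamental: x₁=16855, y₁=1484  (since 284091025 − 129·2202256 = 1)

16855 1484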